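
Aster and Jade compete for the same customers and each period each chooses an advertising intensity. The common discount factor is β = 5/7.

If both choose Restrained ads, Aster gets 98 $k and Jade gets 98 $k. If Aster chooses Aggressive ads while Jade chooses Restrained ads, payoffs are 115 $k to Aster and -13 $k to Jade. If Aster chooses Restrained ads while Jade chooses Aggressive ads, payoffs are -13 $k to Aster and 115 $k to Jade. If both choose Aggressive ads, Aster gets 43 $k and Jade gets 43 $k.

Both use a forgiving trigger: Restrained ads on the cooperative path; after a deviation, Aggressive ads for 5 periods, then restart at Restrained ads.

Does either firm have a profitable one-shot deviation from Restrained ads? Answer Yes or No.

No

Comparing payoff streams over the 6 periods until play realigns: cooperate → 98(1+β+…+β^5); deviate → 115 + 43(β+…+β^5).
Cooperation is sustained iff (98−43)(β+…+β^5) ≥ 115−98.
β+…+β^5 = 5/7·(1−(5/7)^5)/(1−5/7) = 2.0352, and (115−98)/(98−43) = 0.3091.
2.0352 ≥ 0.3091, so cooperation is sustainable.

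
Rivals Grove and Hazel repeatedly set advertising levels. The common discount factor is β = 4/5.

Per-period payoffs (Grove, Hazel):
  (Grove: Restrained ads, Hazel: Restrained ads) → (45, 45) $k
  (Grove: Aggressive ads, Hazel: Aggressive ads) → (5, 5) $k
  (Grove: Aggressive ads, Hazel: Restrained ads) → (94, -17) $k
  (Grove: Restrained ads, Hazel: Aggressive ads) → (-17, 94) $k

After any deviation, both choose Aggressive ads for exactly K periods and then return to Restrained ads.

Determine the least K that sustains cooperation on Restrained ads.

Need Σ_{k=1}^{K} β^k ≥ (94−45)/(45−5) = 1.2250 at β = 4/5.
At K = 1 the sum is 0.8000 < 1.2250; at K = 2 it is 1.4400 ≥ 1.2250.
So the minimum punishment length is K = 2.

2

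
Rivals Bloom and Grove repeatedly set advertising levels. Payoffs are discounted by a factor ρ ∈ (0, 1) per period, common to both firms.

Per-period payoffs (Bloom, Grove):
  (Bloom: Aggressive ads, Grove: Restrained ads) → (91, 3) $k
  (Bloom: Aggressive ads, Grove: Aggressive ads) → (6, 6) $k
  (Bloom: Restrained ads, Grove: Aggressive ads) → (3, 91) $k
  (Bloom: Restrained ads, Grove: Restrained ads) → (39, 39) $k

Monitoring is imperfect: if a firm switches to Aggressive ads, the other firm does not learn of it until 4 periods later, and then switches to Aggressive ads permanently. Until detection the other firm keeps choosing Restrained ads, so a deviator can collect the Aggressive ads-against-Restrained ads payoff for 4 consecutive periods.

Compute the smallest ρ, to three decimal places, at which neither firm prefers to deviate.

A deviator earns 91 for 4 periods, then 6 forever; cooperating earns 39 forever. Multiplying the IC by (1−ρ):
39 ≥ 91(1−ρ^4) + 6ρ^4, so 85·ρ^4 ≥ 52 and ρ^4 ≥ 52/85.
ρ ≥ (52/85)^(1/4) ≈ 0.884.

0.884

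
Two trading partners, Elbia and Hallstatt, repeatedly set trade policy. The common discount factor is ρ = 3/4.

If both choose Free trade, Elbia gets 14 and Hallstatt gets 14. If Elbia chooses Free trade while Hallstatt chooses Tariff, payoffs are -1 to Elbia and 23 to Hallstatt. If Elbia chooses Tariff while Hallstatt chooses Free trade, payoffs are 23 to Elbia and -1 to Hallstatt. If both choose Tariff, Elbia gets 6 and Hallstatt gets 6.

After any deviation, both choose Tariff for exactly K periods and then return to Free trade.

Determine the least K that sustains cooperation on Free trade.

IC: ρ(1−ρ^K)/(1−ρ) ≥ (23−14)/(14−6) = 9/8.
With ρ = 3/4: need 1 − ρ^K ≥ 9/8·(1−3/4)/(3/4), i.e. ρ^K ≤ 0.6250.
Since (3/4)^1 = 0.7500 and (3/4)^2 = 0.5625, the smallest such K is 2.

2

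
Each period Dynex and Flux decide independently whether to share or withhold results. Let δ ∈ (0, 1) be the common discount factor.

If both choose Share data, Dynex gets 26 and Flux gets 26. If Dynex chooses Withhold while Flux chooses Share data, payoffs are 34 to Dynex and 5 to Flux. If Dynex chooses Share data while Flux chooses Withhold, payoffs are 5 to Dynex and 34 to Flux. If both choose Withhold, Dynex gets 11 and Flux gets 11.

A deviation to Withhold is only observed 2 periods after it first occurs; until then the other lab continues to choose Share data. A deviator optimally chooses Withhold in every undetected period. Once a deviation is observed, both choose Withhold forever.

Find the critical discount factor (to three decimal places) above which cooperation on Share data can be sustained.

A deviator earns 34 for 2 periods, then 11 forever; cooperating earns 26 forever. Multiplying the IC by (1−δ):
26 ≥ 34(1−δ^2) + 11δ^2, so 23·δ^2 ≥ 8 and δ^2 ≥ 8/23.
δ ≥ (8/23)^(1/2) ≈ 0.590.

0.590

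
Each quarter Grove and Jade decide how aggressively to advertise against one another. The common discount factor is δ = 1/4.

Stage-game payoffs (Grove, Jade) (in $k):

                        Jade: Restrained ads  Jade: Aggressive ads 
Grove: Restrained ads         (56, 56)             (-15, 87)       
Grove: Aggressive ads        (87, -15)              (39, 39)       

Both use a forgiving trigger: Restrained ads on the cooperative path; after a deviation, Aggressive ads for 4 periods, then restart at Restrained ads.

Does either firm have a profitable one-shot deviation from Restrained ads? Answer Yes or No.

A one-shot deviation gives 87 now, then 39 for 4 periods, then back to 56.
Gain from deviating: (87−56) today; loss: (56−39) in each of the next 4 periods.
No-deviation condition: (56−39)(δ+…+δ^4) ≥ 87−56, i.e. δ+…+δ^4 ≥ 31/17.
At δ = 1/4: δ+…+δ^4 = 0.3320 < 1.8235.
So cooperation is not sustainable.

Yes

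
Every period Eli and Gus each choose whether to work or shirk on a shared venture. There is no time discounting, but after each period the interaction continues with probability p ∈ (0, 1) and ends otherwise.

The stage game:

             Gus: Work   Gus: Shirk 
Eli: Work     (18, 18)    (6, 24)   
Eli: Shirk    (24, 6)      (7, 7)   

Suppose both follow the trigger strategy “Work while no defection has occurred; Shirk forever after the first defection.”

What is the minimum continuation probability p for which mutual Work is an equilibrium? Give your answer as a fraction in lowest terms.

Expected cooperation value is 18 + p·18 + p²·18 + … = 18/(1−p); deviation gives 24 + p·7/(1−p).
18 ≥ 24(1−p) + 7p ⇒ 17p ≥ 6 ⇒ p ≥ 6/17.

6/17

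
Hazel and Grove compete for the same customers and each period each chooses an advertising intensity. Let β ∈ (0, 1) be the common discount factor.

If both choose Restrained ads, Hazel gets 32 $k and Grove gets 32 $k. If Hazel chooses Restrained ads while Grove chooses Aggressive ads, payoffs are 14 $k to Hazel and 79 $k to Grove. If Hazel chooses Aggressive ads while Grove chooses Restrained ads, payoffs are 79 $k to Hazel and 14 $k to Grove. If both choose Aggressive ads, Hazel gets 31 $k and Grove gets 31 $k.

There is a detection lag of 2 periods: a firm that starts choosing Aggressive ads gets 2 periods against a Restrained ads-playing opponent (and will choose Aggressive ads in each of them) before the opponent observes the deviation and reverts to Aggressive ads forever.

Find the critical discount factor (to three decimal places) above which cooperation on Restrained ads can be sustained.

A deviator earns 79 for 2 periods, then 31 forever; cooperating earns 32 forever. Multiplying the IC by (1−β):
32 ≥ 79(1−β^2) + 31β^2, so 48·β^2 ≥ 47 and β^2 ≥ 47/48.
β ≥ (47/48)^(1/2) ≈ 0.990.

0.990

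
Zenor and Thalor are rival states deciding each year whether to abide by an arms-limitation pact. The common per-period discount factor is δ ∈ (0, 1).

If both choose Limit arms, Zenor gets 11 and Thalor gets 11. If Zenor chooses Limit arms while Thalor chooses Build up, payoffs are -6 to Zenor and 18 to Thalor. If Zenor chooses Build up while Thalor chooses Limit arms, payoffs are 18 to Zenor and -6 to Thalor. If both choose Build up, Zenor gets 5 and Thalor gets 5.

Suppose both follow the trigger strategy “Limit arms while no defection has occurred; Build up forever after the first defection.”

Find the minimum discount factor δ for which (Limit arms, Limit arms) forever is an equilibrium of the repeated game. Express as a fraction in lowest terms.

One-period gain from deviating is 18 − 11 = 7. The loss is 11 − 5 = 6 in every subsequent period, with present value 6·δ/(1−δ).
Deviation is unprofitable when 6·δ/(1−δ) ≥ 7, i.e. δ/(1−δ) ≥ 7/6.
Equivalently δ ≥ 7/(7+6) = 7/13.

7/13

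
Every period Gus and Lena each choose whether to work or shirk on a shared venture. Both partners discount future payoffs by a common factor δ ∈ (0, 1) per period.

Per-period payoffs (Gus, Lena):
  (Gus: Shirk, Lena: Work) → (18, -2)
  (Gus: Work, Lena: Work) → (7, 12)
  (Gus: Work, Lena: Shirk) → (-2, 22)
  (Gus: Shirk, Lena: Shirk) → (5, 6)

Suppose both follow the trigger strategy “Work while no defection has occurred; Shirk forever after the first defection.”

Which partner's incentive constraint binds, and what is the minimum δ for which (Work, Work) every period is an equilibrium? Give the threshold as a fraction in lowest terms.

Gus's threshold: (18−7)/(18−5) = 11/13.
Lena's threshold: (22−12)/(22−6) = 5/8.
11/13 > 5/8, so Gus binds and δ* = 11/13.

Gus; δ ≥ 11/13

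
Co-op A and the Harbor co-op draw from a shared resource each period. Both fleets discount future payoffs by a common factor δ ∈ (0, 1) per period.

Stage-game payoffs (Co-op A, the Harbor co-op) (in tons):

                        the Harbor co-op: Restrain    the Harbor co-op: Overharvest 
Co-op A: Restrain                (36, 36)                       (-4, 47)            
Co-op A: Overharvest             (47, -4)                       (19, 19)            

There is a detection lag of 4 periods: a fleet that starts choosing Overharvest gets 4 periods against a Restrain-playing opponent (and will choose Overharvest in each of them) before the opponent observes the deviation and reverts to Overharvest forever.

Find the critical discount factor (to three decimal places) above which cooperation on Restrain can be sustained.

0.792

The best deviation is to choose Overharvest for all 4 undetected periods, earning 47 each, then 19 forever once detected.
Deviation value: 47(1−δ^4)/(1−δ) + 19δ^4/(1−δ); cooperation value: 36/(1−δ).
IC: 36 ≥ 47(1−δ^4) + 19δ^4 = 47 − 28δ^4.
So δ^4 ≥ 11/28, giving δ ≥ (11/28)^(1/4) ≈ 0.792.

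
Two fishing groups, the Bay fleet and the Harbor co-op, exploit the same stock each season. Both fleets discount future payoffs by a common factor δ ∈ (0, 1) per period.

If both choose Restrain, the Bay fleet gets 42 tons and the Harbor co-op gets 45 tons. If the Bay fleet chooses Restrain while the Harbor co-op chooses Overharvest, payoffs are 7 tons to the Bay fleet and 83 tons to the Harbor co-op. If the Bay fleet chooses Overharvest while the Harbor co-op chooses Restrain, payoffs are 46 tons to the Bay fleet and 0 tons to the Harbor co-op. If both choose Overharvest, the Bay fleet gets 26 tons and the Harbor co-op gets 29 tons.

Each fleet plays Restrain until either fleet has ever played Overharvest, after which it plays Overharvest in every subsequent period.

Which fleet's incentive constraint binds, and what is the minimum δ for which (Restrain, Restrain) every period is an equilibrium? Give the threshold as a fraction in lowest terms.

the Harbor co-op; δ ≥ 19/27

For the Bay fleet: deviation gain 46−42 = 4, per-period punishment loss 42−26 = 16. IC gives δ ≥ 4/20 = 1/5.
For the Harbor co-op: gain 38, loss 16 per period, so δ ≥ 38/54 = 19/27.
The tighter constraint is the Harbor co-op's, so cooperation needs δ ≥ 19/27.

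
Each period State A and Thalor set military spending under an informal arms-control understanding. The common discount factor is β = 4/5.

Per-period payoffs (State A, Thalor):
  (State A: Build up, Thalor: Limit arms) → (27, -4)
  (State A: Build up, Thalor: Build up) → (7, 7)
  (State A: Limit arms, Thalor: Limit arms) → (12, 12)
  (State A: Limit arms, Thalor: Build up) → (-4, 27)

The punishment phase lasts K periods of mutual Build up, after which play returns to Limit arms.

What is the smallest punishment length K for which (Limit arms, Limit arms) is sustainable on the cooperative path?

7

No profitable deviation requires (12−7)(β+…+β^K) ≥ 27−12, i.e. β+…+β^K ≥ 3 ≈ 3.0000.
With β = 4/5, the partial sums are K=1: 0.8000, K=2: 1.4400, …, K=5: 2.6893, K=6: 2.9514, K=7: 3.1611.
K = 7 is the first length at which the sum reaches 3.0000.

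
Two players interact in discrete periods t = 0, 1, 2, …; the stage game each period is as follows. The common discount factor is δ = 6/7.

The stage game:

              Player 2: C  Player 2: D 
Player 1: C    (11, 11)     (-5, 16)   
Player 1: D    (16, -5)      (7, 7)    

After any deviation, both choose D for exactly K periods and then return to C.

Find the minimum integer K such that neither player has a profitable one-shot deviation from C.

Need Σ_{k=1}^{K} δ^k ≥ (16−11)/(11−7) = 1.2500 at δ = 6/7.
At K = 1 the sum is 0.8571 < 1.2500; at K = 2 it is 1.5918 ≥ 1.2500.
So the minimum punishment length is K = 2.

2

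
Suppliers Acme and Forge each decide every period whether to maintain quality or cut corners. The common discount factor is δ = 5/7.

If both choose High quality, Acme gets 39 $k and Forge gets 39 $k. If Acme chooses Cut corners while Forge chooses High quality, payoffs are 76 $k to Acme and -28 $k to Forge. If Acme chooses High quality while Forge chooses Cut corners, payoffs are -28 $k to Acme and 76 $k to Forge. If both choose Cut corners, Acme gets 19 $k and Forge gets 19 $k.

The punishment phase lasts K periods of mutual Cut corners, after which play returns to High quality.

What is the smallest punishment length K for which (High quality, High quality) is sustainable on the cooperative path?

No profitable deviation requires (39−19)(δ+…+δ^K) ≥ 76−39, i.e. δ+…+δ^K ≥ 37/20 ≈ 1.8500.
With δ = 5/7, the partial sums are K=1: 0.7143, K=2: 1.2245, K=3: 1.5889, K=4: 1.8492, K=5: 2.0352.
K = 5 is the first length at which the sum reaches 1.8500.

5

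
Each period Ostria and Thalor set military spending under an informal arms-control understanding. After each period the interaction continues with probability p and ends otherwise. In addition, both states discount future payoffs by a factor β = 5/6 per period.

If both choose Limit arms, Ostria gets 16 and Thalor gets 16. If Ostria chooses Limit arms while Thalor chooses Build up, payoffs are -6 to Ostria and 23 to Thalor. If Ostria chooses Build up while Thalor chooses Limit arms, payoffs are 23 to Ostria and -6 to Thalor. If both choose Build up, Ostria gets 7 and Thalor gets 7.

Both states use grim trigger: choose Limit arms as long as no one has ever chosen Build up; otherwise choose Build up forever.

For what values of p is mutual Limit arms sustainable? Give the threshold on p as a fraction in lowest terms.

21/40

With continuation probability p and discount β, the effective per-period discount factor is βp.
Grim-trigger IC: βp ≥ (23−16)/(23−7) = 7/16.
So p ≥ (7/16)/(5/6) = 21/40.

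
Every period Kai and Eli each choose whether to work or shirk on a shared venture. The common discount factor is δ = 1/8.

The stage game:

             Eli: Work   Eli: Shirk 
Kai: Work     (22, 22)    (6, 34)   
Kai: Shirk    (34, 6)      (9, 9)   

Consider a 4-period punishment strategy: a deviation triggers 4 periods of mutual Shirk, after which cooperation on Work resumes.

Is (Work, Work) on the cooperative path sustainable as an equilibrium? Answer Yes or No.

Comparing payoff streams over the 5 periods until play realigns: cooperate → 22(1+δ+…+δ^4); deviate → 34 + 9(δ+…+δ^4).
Cooperation is sustained iff (22−9)(δ+…+δ^4) ≥ 34−22.
δ+…+δ^4 = 1/8·(1−(1/8)^4)/(1−1/8) = 0.1428, and (34−22)/(22−9) = 0.9231.
0.1428 < 0.9231, so cooperation is not sustainable.

No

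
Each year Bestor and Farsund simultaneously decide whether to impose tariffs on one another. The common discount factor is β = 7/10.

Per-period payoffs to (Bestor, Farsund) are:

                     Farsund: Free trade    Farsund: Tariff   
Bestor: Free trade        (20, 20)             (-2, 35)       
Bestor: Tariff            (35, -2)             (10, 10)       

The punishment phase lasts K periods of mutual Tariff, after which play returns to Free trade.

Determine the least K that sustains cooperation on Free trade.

3

Need Σ_{k=1}^{K} β^k ≥ (35−20)/(20−10) = 1.5000 at β = 7/10.
At K = 2 the sum is 1.1900 < 1.5000; at K = 3 it is 1.5330 ≥ 1.5000.
So the minimum punishment length is K = 3.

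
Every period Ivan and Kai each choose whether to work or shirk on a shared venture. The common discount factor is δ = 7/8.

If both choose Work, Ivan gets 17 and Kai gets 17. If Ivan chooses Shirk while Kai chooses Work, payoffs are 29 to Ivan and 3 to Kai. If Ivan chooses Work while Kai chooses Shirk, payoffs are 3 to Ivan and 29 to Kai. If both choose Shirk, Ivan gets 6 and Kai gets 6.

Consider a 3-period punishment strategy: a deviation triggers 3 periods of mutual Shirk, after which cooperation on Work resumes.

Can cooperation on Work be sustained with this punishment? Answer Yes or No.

A one-shot deviation gives 29 now, then 6 for 3 periods, then back to 17.
Gain from deviating: (29−17) today; loss: (17−6) in each of the next 3 periods.
No-deviation condition: (17−6)(δ+…+δ^3) ≥ 29−17, i.e. δ+…+δ^3 ≥ 12/11.
At δ = 7/8: δ+…+δ^3 = 2.3105 ≥ 1.0909.
So cooperation is sustainable.

Yes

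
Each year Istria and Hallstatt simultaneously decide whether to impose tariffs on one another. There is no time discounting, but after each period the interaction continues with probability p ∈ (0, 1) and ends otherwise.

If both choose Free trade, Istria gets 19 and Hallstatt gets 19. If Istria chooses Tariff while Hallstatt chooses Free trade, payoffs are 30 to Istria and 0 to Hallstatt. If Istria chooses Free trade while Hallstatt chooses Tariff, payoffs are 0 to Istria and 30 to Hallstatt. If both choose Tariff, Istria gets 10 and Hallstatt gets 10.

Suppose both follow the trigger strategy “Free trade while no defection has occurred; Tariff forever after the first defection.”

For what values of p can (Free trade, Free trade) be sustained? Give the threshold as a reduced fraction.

Expected cooperation value is 19 + p·19 + p²·19 + … = 19/(1−p); deviation gives 30 + p·10/(1−p).
19 ≥ 30(1−p) + 10p ⇒ 20p ≥ 11 ⇒ p ≥ 11/20.

11/20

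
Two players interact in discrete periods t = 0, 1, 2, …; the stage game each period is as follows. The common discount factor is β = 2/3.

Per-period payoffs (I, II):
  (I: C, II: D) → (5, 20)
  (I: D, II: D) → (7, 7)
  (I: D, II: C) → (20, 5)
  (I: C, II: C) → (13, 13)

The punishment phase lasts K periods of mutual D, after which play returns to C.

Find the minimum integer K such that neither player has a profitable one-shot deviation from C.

3

IC: β(1−β^K)/(1−β) ≥ (20−13)/(13−7) = 7/6.
With β = 2/3: need 1 − β^K ≥ 7/6·(1−2/3)/(2/3), i.e. β^K ≤ 0.4167.
Since (2/3)^2 = 0.4444 and (2/3)^3 = 0.2963, the smallest such K is 3.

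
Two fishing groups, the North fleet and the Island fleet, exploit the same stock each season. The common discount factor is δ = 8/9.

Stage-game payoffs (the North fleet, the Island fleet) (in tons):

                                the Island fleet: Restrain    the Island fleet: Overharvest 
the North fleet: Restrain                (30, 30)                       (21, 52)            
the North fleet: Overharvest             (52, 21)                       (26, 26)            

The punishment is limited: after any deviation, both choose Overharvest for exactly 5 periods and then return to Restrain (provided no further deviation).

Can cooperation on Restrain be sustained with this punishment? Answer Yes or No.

No

Comparing payoff streams over the 6 periods until play realigns: cooperate → 30(1+δ+…+δ^5); deviate → 52 + 26(δ+…+δ^5).
Cooperation is sustained iff (30−26)(δ+…+δ^5) ≥ 52−30.
δ+…+δ^5 = 8/9·(1−(8/9)^5)/(1−8/9) = 3.5606, and (52−30)/(30−26) = 5.5000.
3.5606 < 5.5000, so cooperation is not sustainable.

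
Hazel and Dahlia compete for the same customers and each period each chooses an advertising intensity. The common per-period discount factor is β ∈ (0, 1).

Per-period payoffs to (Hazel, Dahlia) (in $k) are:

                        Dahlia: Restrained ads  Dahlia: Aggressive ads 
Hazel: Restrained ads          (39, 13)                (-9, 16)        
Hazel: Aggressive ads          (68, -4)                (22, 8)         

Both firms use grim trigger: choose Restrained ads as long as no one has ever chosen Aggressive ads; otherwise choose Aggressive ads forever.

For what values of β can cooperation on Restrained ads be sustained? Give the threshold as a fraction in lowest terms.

29/46

For Hazel: deviation gain 68−39 = 29, per-period punishment loss 39−22 = 17. IC gives β ≥ 29/46.
For Dahlia: gain 3, loss 5 per period, so β ≥ 3/8.
The tighter constraint is Hazel's, so cooperation needs β ≥ 29/46.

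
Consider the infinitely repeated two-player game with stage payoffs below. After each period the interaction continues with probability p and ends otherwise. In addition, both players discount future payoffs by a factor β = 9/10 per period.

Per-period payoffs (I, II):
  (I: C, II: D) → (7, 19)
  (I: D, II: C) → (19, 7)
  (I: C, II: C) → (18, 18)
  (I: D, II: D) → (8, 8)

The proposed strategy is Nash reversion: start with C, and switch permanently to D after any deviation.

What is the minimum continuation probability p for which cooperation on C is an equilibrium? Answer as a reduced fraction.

10/99

With continuation probability p and discount β, the effective per-period discount factor is βp.
Grim-trigger IC: βp ≥ (19−18)/(19−8) = 1/11.
So p ≥ (1/11)/(9/10) = 10/99.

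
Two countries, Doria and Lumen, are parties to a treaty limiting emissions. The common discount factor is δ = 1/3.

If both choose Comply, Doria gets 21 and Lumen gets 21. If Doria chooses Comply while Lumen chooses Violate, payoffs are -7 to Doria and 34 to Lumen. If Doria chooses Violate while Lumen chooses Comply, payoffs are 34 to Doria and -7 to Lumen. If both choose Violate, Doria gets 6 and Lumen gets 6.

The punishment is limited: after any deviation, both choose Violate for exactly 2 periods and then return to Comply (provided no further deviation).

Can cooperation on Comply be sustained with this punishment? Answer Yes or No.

No

IC: δ+…+δ^2 ≥ (34−21)/(21−6) = 13/15.
At δ = 1/3: partial sum = 0.4444 < 0.8667. Cooperation not sustainable.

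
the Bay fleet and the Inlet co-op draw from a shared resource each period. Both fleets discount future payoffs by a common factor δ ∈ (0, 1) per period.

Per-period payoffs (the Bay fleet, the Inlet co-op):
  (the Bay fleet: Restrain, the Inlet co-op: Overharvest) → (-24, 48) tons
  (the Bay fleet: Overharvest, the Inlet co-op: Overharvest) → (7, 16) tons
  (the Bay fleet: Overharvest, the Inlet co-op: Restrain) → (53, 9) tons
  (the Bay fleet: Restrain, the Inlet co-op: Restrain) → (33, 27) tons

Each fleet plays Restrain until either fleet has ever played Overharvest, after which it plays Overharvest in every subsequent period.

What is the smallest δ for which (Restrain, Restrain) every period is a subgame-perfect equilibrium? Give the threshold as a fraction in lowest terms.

21/32

the Bay fleet: cooperation gives 33 each period; deviation gives 53 once then 7 forever.
  33/(1−δ) ≥ 53 + 7δ/(1−δ) ⇒ δ ≥ 20/46 = 10/23.
the Inlet co-op: cooperation gives 27 each period; deviation gives 48 once then 16 forever.
  δ ≥ 21/32.
Both must hold, so the binding constraint is the Inlet co-op's: δ ≥ 21/32.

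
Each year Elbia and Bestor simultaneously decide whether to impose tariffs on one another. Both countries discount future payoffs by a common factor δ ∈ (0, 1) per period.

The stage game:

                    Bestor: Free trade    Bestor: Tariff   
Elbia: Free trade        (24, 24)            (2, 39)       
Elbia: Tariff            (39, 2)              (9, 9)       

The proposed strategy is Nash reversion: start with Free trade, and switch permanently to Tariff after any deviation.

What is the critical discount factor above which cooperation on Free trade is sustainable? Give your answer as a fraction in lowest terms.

Under grim trigger the critical discount factor is (T−C)/(T−P) with T = 39, C = 24, P = 9.
δ* = (39−24)/(39−9) = 15/30 = 1/2.

1/2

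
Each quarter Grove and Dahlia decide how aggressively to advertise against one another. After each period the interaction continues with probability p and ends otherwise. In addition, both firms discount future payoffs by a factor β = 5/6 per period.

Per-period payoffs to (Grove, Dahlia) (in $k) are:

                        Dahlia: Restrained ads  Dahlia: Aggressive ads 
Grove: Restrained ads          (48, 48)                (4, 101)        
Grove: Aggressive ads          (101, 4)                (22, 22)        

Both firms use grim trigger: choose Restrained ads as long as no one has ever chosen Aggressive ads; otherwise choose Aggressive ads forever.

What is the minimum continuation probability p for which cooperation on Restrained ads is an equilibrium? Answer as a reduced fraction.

318/395

With continuation probability p and discount β, the effective per-period discount factor is βp.
Grim-trigger IC: βp ≥ (101−48)/(101−22) = 53/79.
So p ≥ (53/79)/(5/6) = 318/395.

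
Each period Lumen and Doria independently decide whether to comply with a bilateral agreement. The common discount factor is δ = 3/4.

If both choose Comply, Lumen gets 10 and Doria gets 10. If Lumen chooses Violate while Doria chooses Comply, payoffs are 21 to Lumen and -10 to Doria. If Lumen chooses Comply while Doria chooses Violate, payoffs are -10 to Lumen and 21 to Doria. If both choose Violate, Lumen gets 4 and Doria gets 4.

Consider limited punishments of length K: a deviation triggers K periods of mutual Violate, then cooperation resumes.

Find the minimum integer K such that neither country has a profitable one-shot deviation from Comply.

No profitable deviation requires (10−4)(δ+…+δ^K) ≥ 21−10, i.e. δ+…+δ^K ≥ 11/6 ≈ 1.8333.
With δ = 3/4, the partial sums are K=1: 0.7500, K=2: 1.3125, K=3: 1.7344, K=4: 2.0508.
K = 4 is the first length at which the sum reaches 1.8333.

4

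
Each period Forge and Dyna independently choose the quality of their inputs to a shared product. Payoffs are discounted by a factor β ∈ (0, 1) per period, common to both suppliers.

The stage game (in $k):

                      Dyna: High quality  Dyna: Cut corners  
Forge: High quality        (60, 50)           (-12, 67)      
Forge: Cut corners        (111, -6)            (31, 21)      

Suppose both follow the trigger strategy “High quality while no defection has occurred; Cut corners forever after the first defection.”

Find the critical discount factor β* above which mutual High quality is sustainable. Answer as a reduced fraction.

51/80

Forge: cooperation gives 60 each period; deviation gives 111 once then 31 forever.
  60/(1−β) ≥ 111 + 31β/(1−β) ⇒ β ≥ 51/80.
Dyna: cooperation gives 50 each period; deviation gives 67 once then 21 forever.
  β ≥ 17/46.
Both must hold, so the binding constraint is Forge's: β ≥ 51/80.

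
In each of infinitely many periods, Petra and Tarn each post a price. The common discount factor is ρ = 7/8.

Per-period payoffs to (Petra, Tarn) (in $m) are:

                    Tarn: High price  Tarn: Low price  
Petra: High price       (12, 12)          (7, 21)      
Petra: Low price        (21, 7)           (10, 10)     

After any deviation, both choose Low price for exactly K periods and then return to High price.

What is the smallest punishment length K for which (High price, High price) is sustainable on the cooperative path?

8

IC: ρ(1−ρ^K)/(1−ρ) ≥ (21−12)/(12−10) = 9/2.
With ρ = 7/8: need 1 − ρ^K ≥ 9/2·(1−7/8)/(7/8), i.e. ρ^K ≤ 0.3571.
Since (7/8)^7 = 0.3927 and (7/8)^8 = 0.3436, the smallest such K is 8.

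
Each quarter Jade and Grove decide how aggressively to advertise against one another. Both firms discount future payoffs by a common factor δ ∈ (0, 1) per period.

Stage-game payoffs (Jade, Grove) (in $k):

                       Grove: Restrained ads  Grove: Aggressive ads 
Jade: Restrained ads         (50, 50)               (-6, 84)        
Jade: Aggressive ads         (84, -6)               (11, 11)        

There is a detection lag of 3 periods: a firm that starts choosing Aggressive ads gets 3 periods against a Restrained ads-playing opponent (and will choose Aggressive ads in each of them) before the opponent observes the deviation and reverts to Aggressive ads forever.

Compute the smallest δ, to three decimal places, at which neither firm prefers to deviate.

Deviating for the 3 undetected periods gains 84−50 = 34 per period over cooperation, then loses 50−11 = 39 per period forever once punishment starts.
Gain: 34(1 + δ + … + δ^2); loss: 39·δ^3/(1−δ).
No profitable deviation ⇔ 34(1−δ^3) ≤ 39·δ^3, i.e. δ^3 ≥ 34/(34+39) = 34/73.
Hence δ ≥ (34/73)^(1/3) ≈ 0.775.

0.775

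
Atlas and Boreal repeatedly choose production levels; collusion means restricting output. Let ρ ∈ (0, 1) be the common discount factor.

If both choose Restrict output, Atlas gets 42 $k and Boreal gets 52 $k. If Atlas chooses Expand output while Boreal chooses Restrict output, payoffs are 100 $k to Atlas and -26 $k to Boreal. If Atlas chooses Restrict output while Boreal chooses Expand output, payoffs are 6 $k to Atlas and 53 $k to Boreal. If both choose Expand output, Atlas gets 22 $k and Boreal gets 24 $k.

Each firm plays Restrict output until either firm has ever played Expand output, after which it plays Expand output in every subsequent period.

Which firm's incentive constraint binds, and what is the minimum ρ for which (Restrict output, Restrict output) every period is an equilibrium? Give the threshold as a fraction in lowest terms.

Atlas; ρ ≥ 29/39

Atlas: cooperation gives 42 each period; deviation gives 100 once then 22 forever.
  42/(1−ρ) ≥ 100 + 22ρ/(1−ρ) ⇒ ρ ≥ 58/78 = 29/39.
Boreal: cooperation gives 52 each period; deviation gives 53 once then 24 forever.
  ρ ≥ 1/29.
Both must hold, so the binding constraint is Atlas's: ρ ≥ 29/39.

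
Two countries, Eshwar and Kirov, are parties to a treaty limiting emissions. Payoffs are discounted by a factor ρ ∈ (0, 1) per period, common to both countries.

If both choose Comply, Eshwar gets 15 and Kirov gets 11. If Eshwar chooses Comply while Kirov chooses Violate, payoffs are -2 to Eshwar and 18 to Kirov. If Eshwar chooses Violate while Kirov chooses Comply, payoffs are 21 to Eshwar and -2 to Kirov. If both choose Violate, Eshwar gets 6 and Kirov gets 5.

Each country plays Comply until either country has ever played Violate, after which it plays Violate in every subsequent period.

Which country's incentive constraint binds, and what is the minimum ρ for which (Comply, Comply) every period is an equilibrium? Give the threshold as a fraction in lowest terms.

Eshwar: cooperation gives 15 each period; deviation gives 21 once then 6 forever.
  15/(1−ρ) ≥ 21 + 6ρ/(1−ρ) ⇒ ρ ≥ 6/15 = 2/5.
Kirov: cooperation gives 11 each period; deviation gives 18 once then 5 forever.
  ρ ≥ 7/13.
Both must hold, so the binding constraint is Kirov's: ρ ≥ 7/13.

Kirov; ρ ≥ 7/13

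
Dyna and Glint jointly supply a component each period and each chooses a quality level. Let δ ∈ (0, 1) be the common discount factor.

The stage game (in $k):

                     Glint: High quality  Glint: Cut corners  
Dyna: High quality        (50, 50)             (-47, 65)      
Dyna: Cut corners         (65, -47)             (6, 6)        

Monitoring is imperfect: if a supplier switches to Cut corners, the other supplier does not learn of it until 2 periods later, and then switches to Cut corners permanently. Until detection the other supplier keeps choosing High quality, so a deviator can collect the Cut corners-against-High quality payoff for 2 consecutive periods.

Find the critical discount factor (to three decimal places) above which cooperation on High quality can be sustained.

Deviating for the 2 undetected periods gains 65−50 = 15 per period over cooperation, then loses 50−6 = 44 per period forever once punishment starts.
Gain: 15(1 + δ + … + δ^1); loss: 44·δ^2/(1−δ).
No profitable deviation ⇔ 15(1−δ^2) ≤ 44·δ^2, i.e. δ^2 ≥ 15/(15+44) = 15/59.
Hence δ ≥ (15/59)^(1/2) ≈ 0.504.

0.504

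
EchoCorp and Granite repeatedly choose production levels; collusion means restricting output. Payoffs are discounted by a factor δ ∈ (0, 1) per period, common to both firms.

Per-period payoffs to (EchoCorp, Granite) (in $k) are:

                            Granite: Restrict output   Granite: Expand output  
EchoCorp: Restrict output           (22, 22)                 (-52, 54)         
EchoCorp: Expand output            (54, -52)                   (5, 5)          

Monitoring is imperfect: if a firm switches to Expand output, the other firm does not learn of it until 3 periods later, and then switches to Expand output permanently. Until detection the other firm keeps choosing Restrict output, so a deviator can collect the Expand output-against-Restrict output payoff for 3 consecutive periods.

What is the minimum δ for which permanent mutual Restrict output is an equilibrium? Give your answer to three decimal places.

0.868

Deviating for the 3 undetected periods gains 54−22 = 32 per period over cooperation, then loses 22−5 = 17 per period forever once punishment starts.
Gain: 32(1 + δ + … + δ^2); loss: 17·δ^3/(1−δ).
No profitable deviation ⇔ 32(1−δ^3) ≤ 17·δ^3, i.e. δ^3 ≥ 32/(32+17) = 32/49.
Hence δ ≥ (32/49)^(1/3) ≈ 0.868.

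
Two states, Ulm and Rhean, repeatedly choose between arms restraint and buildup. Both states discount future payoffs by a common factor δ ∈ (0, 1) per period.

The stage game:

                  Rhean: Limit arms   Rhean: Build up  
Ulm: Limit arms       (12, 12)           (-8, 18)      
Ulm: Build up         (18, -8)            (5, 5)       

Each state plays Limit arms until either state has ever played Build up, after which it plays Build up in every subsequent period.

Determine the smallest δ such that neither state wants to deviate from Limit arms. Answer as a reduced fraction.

12/(1−δ) ≥ 18 + 5δ/(1−δ)
12 ≥ 18 − 13δ
δ ≥ 6/13.

6/13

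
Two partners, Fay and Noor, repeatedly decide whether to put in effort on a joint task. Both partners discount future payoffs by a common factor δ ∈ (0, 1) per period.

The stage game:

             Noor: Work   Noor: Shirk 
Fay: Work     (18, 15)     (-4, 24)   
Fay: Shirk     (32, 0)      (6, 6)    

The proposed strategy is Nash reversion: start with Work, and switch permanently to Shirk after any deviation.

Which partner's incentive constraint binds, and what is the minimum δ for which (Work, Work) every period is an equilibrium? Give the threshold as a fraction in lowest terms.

Fay; δ ≥ 7/13

Fay's threshold: (32−18)/(32−6) = 7/13.
Noor's threshold: (24−15)/(24−6) = 1/2.
7/13 > 1/2, so Fay binds and δ* = 7/13.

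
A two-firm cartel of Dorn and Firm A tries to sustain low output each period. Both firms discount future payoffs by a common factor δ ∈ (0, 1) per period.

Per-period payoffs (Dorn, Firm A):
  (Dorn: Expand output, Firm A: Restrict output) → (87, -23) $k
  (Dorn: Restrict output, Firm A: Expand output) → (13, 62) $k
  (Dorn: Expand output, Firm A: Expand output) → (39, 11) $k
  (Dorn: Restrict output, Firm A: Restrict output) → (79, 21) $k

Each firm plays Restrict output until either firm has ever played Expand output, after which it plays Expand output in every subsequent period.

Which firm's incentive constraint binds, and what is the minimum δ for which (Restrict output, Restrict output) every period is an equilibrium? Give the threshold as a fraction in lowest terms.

Dorn: cooperation gives 79 each period; deviation gives 87 once then 39 forever.
  79/(1−δ) ≥ 87 + 39δ/(1−δ) ⇒ δ ≥ 8/48 = 1/6.
Firm A: cooperation gives 21 each period; deviation gives 62 once then 11 forever.
  δ ≥ 41/51.
Both must hold, so the binding constraint is Firm A's: δ ≥ 41/51.

Firm A; δ ≥ 41/51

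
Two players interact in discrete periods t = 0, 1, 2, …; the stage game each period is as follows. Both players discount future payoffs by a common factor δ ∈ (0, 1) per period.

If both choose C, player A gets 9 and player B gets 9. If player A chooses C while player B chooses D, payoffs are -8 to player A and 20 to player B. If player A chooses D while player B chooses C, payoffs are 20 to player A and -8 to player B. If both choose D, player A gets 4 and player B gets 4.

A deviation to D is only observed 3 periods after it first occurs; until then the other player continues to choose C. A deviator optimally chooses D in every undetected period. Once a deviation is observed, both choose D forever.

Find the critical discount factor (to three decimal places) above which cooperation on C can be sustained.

The best deviation is to choose D for all 3 undetected periods, earning 20 each, then 4 forever once detected.
Deviation value: 20(1−δ^3)/(1−δ) + 4δ^3/(1−δ); cooperation value: 9/(1−δ).
IC: 9 ≥ 20(1−δ^3) + 4δ^3 = 20 − 16δ^3.
So δ^3 ≥ 11/16, giving δ ≥ (11/16)^(1/3) ≈ 0.883.

0.883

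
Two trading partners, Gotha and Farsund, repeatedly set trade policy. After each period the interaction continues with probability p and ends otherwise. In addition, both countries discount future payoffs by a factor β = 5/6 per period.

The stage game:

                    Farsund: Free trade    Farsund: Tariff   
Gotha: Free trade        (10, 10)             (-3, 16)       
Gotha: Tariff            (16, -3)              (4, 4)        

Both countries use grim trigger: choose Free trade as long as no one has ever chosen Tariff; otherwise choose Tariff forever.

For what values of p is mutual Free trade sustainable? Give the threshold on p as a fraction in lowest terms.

With continuation probability p and discount β, the effective per-period discount factor is βp.
Grim-trigger IC: βp ≥ (16−10)/(16−4) = 1/2.
So p ≥ (1/2)/(5/6) = 3/5.

3/5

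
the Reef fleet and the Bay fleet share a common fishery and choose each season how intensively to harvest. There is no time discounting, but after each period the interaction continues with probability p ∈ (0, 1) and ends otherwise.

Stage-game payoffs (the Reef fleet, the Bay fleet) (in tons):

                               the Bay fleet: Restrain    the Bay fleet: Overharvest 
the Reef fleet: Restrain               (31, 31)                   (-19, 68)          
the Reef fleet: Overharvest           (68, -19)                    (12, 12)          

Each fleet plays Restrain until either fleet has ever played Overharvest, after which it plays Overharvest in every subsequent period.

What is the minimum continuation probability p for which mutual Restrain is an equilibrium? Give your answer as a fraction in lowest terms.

Expected cooperation value is 31 + p·31 + p²·31 + … = 31/(1−p); deviation gives 68 + p·12/(1−p).
31 ≥ 68(1−p) + 12p ⇒ 56p ≥ 37 ⇒ p ≥ 37/56.

37/56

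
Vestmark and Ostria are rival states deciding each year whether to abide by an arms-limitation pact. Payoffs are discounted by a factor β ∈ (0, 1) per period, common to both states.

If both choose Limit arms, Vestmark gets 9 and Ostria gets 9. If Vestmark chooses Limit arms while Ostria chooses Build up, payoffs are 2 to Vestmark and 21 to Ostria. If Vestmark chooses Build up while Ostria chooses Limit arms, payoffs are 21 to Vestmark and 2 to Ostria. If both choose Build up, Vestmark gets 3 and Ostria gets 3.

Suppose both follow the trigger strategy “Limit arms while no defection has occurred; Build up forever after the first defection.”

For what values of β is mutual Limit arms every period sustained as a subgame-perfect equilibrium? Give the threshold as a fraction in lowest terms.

2/3

One-period gain from deviating is 21 − 9 = 12. The loss is 9 − 3 = 6 in every subsequent period, with present value 6·β/(1−β).
Deviation is unprofitable when 6·β/(1−β) ≥ 12, i.e. β/(1−β) ≥ 2.
Equivalently β ≥ 12/(12+6) = 2/3.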